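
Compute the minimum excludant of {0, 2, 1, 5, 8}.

3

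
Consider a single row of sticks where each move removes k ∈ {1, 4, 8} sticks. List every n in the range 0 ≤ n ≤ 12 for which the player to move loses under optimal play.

0, 2, 5, 7, 12

Build the Grundy sequence with g(k) = mex{g(k−s) : s ∈ {1, 4, 8}, s ≤ k}:
g(0) = mex{} = 0
g(1) = mex{0} = 1
g(2) = mex{1} = 0
g(3) = mex{0} = 1
g(4) = mex{0,1} = 2
g(5) = mex{1,2} = 0
g(6) = mex{0} = 1
g(7) = mex{1} = 0
g(8) = mex{0,2} = 1
g(9) = mex{0,1} = 2
g(10) = mex{0,1,2} = 3
g(11) = mex{0,1,3} = 2
g(12) = mex{1,2} = 0
The P-positions (g = 0) in 0..12 are 0, 2, 5, 7, 12.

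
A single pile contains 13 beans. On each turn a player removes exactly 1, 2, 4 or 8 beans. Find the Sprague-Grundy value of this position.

1

Grundy values for subtraction set {1, 2, 4, 8}:
g(0) = mex{} = 0
g(1) = mex{0} = 1
g(2) = mex{0,1} = 2
g(3) = mex{1,2} = 0
g(4) = mex{0,2} = 1
g(5) = mex{0,1} = 2
g(6) = mex{1,2} = 0
g(7) = mex{0,2} = 1
g(8) = mex{0,1} = 2
g(9) = mex{1,2} = 0
g(10) = mex{0,2} = 1
g(11) = mex{0,1} = 2
g(12) = mex{1,2} = 0
g(13) = mex{0,2} = 1
So g(13) = 1.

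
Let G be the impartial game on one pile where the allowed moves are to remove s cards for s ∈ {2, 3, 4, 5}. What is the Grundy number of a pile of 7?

Build the Grundy sequence with g(k) = mex{g(k−s) : s ∈ {2, 3, 4, 5}, s ≤ k}:
k:     0  1  2  3  4  5  6  7
g(k):  0  0  1  1  2  2  3  0
So g(7) = 0.

0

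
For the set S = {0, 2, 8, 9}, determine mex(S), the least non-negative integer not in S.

1

0 is in the set but 1 is not, so the mex is 1.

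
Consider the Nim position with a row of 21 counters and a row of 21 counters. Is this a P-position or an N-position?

Bitwise XOR of the heap sizes:
  10101  (21)
  10101  (21)
  -----
  00000  (0)
The nim-sum is 0, so this is a P-position: the player to move is in a losing position under optimal play.

P-position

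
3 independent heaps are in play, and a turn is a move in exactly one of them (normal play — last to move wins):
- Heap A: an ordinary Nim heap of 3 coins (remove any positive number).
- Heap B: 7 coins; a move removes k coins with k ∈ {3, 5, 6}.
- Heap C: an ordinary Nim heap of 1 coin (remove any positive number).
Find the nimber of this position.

0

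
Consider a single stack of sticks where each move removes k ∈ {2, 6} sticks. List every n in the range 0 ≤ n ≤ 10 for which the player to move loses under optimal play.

Compute g(0), g(1), … for moves {2, 6}:
k:     0  1  2  3  4  5  6  7  8  9 10
g(k):  0  0  1  1  0  0  1  1  0  0  1
The P-positions (g = 0) in 0..10 are 0, 1, 4, 5, 8, 9.

0, 1, 4, 5, 8, 9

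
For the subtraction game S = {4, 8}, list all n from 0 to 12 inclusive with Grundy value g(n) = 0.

0, 1, 2, 3, 12

Build the Grundy sequence with g(k) = mex{g(k−s) : s ∈ {4, 8}, s ≤ k}:
g(0) = mex{} = 0
g(1) = mex{} = 0
g(2) = mex{} = 0
g(3) = mex{} = 0
g(4) = mex{0} = 1
g(5) = mex{0} = 1
g(6) = mex{0} = 1
g(7) = mex{0} = 1
g(8) = mex{0,1} = 2
g(9) = mex{0,1} = 2
g(10) = mex{0,1} = 2
g(11) = mex{0,1} = 2
g(12) = mex{1,2} = 0
The P-positions (g = 0) in 0..12 are 0, 1, 2, 3, 12.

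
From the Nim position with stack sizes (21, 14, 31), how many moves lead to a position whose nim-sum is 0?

3

Nim-sum: 21 ^ 14 ^ 31 = 4.
The overall nim-sum is X = 4. A stack of size p has a winning move iff p XOR X < p (reduce it to p XOR X).
  21: 21 XOR 4 = 17 < 21 — winning move (to 17).
  14: 14 XOR 4 = 10 < 14 — winning move (to 10).
  31: 31 XOR 4 = 27 < 31 — winning move (to 27).
That gives 3 winning moves.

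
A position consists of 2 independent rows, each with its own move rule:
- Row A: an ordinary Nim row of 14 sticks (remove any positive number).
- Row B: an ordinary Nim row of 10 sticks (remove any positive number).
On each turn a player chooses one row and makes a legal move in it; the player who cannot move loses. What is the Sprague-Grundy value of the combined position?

Row A is a plain Nim row of size 14, so its Grundy value is 14.
Row B is a plain Nim row of size 10, so its Grundy value is 10.
By the Sprague-Grundy theorem, the Grundy value of a sum of independent games is the XOR of the component values.
Combined value = 14 XOR 10 = 4.

4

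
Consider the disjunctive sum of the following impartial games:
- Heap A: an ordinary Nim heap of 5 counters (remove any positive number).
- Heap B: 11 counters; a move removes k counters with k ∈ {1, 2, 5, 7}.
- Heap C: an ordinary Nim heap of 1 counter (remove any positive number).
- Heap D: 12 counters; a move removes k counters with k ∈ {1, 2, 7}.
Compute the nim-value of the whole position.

6

Heap A is a plain Nim heap of size 5, so its Grundy value is 5.
For heap B, compute g(0), g(1), … with moves {1, 2, 5, 7}:
g(0) = mex{} = 0
g(1) = mex{0} = 1
g(2) = mex{0,1} = 2
g(3) = mex{1,2} = 0
g(4) = mex{0,2} = 1
g(5) = mex{0,1} = 2
g(6) = mex{1,2} = 0
g(7) = mex{0,2} = 1
g(8) = mex{0,1} = 2
g(9) = mex{1,2} = 0
g(10) = mex{0,2} = 1
g(11) = mex{0,1} = 2
So g(11) = 2.
Heap C is a plain Nim heap of size 1, so its Grundy value is 1.
For heap D, compute g(0), g(1), … with moves {1, 2, 7}:
g(0) = mex{} = 0
g(1) = mex{0} = 1
g(2) = mex{0,1} = 2
g(3) = mex{1,2} = 0
g(4) = mex{0,2} = 1
g(5) = mex{0,1} = 2
g(6) = mex{1,2} = 0
g(7) = mex{0,2} = 1
g(8) = mex{0,1} = 2
g(9) = mex{1,2} = 0
g(10) = mex{0,2} = 1
g(11) = mex{0,1} = 2
g(12) = mex{1,2} = 0
So g(12) = 0.
The value of a disjunctive sum is the nim-sum of the parts.
Combined value = 5 XOR 2 XOR 1 XOR 0 = 6.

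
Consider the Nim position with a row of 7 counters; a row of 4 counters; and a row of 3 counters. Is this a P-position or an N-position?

Write each in binary and XOR column by column:
  111  (7)
  100  (4)
  011  (3)
  ---
  000  (0)
The nim-sum is 0, so this is a P-position: the player to move is in a losing position under optimal play.

P-position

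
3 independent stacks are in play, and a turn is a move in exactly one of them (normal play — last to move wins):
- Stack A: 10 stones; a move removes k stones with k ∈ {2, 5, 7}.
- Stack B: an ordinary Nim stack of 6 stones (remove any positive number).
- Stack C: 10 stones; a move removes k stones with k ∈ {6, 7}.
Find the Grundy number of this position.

7

Grundy values for stack A (subtraction set {2, 5, 7}):
g(0) = mex{} = 0
g(1) = mex{} = 0
g(2) = mex{0} = 1
g(3) = mex{0} = 1
g(4) = mex{1} = 0
g(5) = mex{0,1} = 2
g(6) = mex{0} = 1
g(7) = mex{0,1,2} = 3
g(8) = mex{0,1} = 2
g(9) = mex{0,1,3} = 2
g(10) = mex{1,2} = 0
So g(10) = 0.
Stack B is a plain Nim stack of size 6, so its Grundy value is 6.
Build the Grundy sequence for stack C with g(k) = mex{g(k−s) : s ∈ {6, 7}, s ≤ k}:
g(0) = mex{} = 0
g(1) = mex{} = 0
g(2) = mex{} = 0
g(3) = mex{} = 0
g(4) = mex{} = 0
g(5) = mex{} = 0
g(6) = mex{0} = 1
g(7) = mex{0} = 1
g(8) = mex{0} = 1
g(9) = mex{0} = 1
g(10) = mex{0} = 1
So g(10) = 1.
The value of a disjunctive sum is the nim-sum of the parts.
Combined value = 0 XOR 6 XOR 1 = 7.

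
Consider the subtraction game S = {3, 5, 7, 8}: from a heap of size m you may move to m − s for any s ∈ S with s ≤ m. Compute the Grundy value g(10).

3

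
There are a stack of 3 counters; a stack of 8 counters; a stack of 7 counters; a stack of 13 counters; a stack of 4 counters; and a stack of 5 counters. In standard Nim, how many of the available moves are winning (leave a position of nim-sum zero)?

Nim-sum: 3 ^ 8 ^ 7 ^ 13 ^ 4 ^ 5 = 0.
The nim-sum is already 0, so every move leaves a nonzero nim-sum — there are no winning moves.

0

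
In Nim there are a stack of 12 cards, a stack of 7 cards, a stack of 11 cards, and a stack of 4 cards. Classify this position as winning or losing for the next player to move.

Nim-sum: 12 XOR 7 XOR 11 XOR 4 = 4.
The nim-sum is 4 ≠ 0, so this is an N-position: the player to move can win.

Winning position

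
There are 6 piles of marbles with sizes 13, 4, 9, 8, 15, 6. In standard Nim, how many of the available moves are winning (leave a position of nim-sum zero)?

3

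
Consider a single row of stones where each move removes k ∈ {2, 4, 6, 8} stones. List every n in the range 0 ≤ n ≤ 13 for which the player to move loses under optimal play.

0, 1, 10, 11

Grundy values for subtraction set {2, 4, 6, 8}:
k:     0  1  2  3  4  5  6  7  8  9 10 11 12 13
g(k):  0  0  1  1  2  2  3  3  4  4  0  0  1  1
The P-positions (g = 0) in 0..13 are 0, 1, 10, 11.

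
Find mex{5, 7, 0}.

1

0 is in the set but 1 is not, so the mex is 1.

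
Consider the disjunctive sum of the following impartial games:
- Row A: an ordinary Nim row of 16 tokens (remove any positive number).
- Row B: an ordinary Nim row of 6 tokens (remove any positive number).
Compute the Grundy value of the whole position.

22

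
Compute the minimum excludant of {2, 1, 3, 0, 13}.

The values 0, 1, 2, 3 are all present; 4 is the first non-negative integer missing from the set.

4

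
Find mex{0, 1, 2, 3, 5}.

4

The values 0, 1, 2, 3 are all present; 4 is the first non-negative integer missing from the set.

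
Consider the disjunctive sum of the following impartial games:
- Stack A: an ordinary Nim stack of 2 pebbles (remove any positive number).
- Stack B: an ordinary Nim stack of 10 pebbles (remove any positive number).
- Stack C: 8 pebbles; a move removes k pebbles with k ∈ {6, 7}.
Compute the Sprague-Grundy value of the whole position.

9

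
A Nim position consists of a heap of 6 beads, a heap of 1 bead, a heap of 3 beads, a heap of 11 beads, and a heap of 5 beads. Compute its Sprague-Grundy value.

Compute the nim-sum pairwise:
6 XOR 1 = 7
7 XOR 3 = 4
4 XOR 11 = 15
15 XOR 5 = 10

10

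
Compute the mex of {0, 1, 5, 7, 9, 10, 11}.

The values 0, 1 are all present; 2 is the first non-negative integer missing from the set.

2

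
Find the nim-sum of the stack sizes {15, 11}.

Nim-sum: 15 ⊕ 11 = 4.

4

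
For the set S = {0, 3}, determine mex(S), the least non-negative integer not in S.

0 is in the set but 1 is not, so the mex is 1.

1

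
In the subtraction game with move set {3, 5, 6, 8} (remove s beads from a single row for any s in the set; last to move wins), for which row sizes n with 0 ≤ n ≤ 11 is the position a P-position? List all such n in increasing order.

0, 1, 2, 11

Grundy values for subtraction set {3, 5, 6, 8}:
g(0) = mex{} = 0
g(1) = mex{} = 0
g(2) = mex{} = 0
g(3) = mex{0} = 1
g(4) = mex{0} = 1
g(5) = mex{0} = 1
g(6) = mex{0,1} = 2
g(7) = mex{0,1} = 2
g(8) = mex{0,1} = 2
g(9) = mex{0,1,2} = 3
g(10) = mex{0,1,2} = 3
g(11) = mex{1,2} = 0
The P-positions (g = 0) in 0..11 are 0, 1, 2, 11.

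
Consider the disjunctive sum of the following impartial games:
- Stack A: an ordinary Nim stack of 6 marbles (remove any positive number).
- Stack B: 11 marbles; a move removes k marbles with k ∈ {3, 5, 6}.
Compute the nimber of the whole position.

Stack A is a plain Nim stack of size 6, so its Grundy value is 6.
Build the Grundy sequence for stack B with g(k) = mex{g(k−s) : s ∈ {3, 5, 6}, s ≤ k}:
k:     0  1  2  3  4  5  6  7  8  9 10 11
g(k):  0  0  0  1  1  1  2  2  2  0  0  0
So g(11) = 0.
By the Sprague-Grundy theorem, the Grundy value of a sum of independent games is the XOR of the component values.
Combined value = 6 XOR 0 = 6.

6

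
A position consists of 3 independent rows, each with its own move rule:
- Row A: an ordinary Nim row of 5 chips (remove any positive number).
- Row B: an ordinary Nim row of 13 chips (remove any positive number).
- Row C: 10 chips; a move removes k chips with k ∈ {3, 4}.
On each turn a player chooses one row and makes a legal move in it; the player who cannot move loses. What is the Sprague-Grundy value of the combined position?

9

Row A is a plain Nim row of size 5, so its Grundy value is 5.
Row B is a plain Nim row of size 13, so its Grundy value is 13.
Build the Grundy sequence for row C with g(k) = mex{g(k−s) : s ∈ {3, 4}, s ≤ k}:
k:     0  1  2  3  4  5  6  7  8  9 10
g(k):  0  0  0  1  1  1  2  0  0  0  1
So g(10) = 1.
By the Sprague-Grundy theorem, the Grundy value of a sum of independent games is the XOR of the component values.
Combined value = 5 ⊕ 13 ⊕ 1 = 9.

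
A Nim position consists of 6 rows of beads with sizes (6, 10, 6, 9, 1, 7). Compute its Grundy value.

5

Nim-sum: 6 ^ 10 ^ 6 ^ 9 ^ 1 ^ 7 = 5.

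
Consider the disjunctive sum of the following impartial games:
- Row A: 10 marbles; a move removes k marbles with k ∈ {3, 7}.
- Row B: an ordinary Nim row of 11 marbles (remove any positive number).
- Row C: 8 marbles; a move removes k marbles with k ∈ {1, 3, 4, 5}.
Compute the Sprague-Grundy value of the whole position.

11

For row A, compute g(0), g(1), … with moves {3, 7}:
k:     0  1  2  3  4  5  6  7  8  9 10
g(k):  0  0  0  1  1  1  0  2  2  1  0
So g(10) = 0.
Row B is a plain Nim row of size 11, so its Grundy value is 11.
For row C, compute g(0), g(1), … with moves {1, 3, 4, 5}:
k:     0  1  2  3  4  5  6  7  8
g(k):  0  1  0  1  2  3  2  3  0
So g(8) = 0.
By the Sprague-Grundy theorem, the Grundy value of a sum of independent games is the XOR of the component values.
Combined value = 0 ⊕ 11 ⊕ 0 = 11.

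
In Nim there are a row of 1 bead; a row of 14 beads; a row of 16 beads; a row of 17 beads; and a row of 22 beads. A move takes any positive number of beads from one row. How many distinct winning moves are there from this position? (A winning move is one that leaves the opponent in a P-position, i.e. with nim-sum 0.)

In binary:
  00001  (1)
  01110  (14)
  10000  (16)
  10001  (17)
  10110  (22)
  -----
  11000  (24)
The overall nim-sum is X = 24. A row of size p has a winning move iff p XOR X < p (reduce it to p XOR X).
  1: 1 XOR 24 = 25 ≥ 1 — no move.
  14: 14 XOR 24 = 22 ≥ 14 — no move.
  16: 16 XOR 24 = 8 < 16 — winning move (to 8).
  17: 17 XOR 24 = 9 < 17 — winning move (to 9).
  22: 22 XOR 24 = 14 < 22 — winning move (to 14).
That gives 3 winning moves.

3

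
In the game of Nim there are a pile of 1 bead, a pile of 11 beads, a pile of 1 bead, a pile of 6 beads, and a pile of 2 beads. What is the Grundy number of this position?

In binary:
  0001  (1)
  1011  (11)
  0001  (1)
  0110  (6)
  0010  (2)
  ----
  1111  (15)

15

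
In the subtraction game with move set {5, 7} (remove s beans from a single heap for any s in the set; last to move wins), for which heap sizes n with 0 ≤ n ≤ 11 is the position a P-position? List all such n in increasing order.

0, 1, 2, 3, 4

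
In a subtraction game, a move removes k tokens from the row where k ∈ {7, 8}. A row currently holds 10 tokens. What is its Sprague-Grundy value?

Grundy values for subtraction set {7, 8}:
g(0) = mex{} = 0
g(1) = mex{} = 0
g(2) = mex{} = 0
g(3) = mex{} = 0
g(4) = mex{} = 0
g(5) = mex{} = 0
g(6) = mex{} = 0
g(7) = mex{0} = 1
g(8) = mex{0} = 1
g(9) = mex{0} = 1
g(10) = mex{0} = 1
So g(10) = 1.

1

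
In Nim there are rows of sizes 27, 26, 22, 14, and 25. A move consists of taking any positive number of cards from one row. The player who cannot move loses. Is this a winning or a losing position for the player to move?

Losing position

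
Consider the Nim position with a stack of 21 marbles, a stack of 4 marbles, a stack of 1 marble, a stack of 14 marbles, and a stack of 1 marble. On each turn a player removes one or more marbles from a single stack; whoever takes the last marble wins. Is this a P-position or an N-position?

Nim-sum: 21 ^ 4 ^ 1 ^ 14 ^ 1 = 31.
The nim-sum is 31 ≠ 0, so this is an N-position: the player to move can win.

N-position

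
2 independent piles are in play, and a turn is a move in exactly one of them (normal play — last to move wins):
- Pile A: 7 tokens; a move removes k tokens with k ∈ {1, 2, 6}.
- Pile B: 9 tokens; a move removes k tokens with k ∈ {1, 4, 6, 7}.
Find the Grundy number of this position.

2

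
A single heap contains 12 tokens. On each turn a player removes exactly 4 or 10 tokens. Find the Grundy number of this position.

1

Compute g(0), g(1), … for moves {4, 10}:
k:     0  1  2  3  4  5  6  7  8  9 10 11 12
g(k):  0  0  0  0  1  1  1  1  0  0  2  2  1
So g(12) = 1.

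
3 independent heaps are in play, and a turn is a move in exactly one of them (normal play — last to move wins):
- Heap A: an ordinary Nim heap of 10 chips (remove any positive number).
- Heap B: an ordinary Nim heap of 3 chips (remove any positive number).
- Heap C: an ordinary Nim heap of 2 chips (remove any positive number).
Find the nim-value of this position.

11

Heap A is a plain Nim heap of size 10, so its Grundy value is 10.
Heap B is a plain Nim heap of size 3, so its Grundy value is 3.
Heap C is a plain Nim heap of size 2, so its Grundy value is 2.
The value of a disjunctive sum is the nim-sum of the parts.
Combined value = 10 XOR 3 XOR 2 = 11.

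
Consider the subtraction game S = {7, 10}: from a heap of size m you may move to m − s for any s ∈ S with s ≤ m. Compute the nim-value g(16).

Grundy values for subtraction set {7, 10}:
k:     0  1  2  3  4  5  6  7  8  9 10 11 12 13 14 15 16
g(k):  0  0  0  0  0  0  0  1  1  1  1  1  1  1  2  2  2
So g(16) = 2.

2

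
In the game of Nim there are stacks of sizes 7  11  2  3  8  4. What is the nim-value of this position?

1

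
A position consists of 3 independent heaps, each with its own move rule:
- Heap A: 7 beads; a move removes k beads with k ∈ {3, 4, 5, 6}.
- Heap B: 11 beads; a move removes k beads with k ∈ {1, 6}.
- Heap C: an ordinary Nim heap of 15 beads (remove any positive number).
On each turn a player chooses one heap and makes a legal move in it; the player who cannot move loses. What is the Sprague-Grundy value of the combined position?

Build the Grundy sequence for heap A with g(k) = mex{g(k−s) : s ∈ {3, 4, 5, 6}, s ≤ k}:
g(0) = mex{} = 0
g(1) = mex{} = 0
g(2) = mex{} = 0
g(3) = mex{0} = 1
g(4) = mex{0} = 1
g(5) = mex{0} = 1
g(6) = mex{0,1} = 2
g(7) = mex{0,1} = 2
So g(7) = 2.
For heap B, compute g(0), g(1), … with moves {1, 6}:
k:     0  1  2  3  4  5  6  7  8  9 10 11
g(k):  0  1  0  1  0  1  2  0  1  0  1  0
So g(11) = 0.
Heap C is a plain Nim heap of size 15, so its Grundy value is 15.
The value of a disjunctive sum is the nim-sum of the parts.
Combined value = 2 XOR 0 XOR 15 = 13.

13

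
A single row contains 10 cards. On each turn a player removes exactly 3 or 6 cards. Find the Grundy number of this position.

Compute g(0), g(1), … for moves {3, 6}:
k:     0  1  2  3  4  5  6  7  8  9 10
g(k):  0  0  0  1  1  1  2  2  2  0  0
So g(10) = 0.

0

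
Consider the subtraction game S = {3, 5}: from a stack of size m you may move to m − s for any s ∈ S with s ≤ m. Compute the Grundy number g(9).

0

Build the Grundy sequence with g(k) = mex{g(k−s) : s ∈ {3, 5}, s ≤ k}:
g(0) = mex{} = 0
g(1) = mex{} = 0
g(2) = mex{} = 0
g(3) = mex{0} = 1
g(4) = mex{0} = 1
g(5) = mex{0} = 1
g(6) = mex{0,1} = 2
g(7) = mex{0,1} = 2
g(8) = mex{1} = 0
g(9) = mex{1,2} = 0
So g(9) = 0.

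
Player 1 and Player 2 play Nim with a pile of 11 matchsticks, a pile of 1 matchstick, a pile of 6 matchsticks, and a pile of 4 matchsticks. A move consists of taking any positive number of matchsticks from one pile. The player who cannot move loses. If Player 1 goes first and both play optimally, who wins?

Nim-sum: 11 XOR 1 XOR 6 XOR 4 = 8.
The nim-sum is 8 ≠ 0, so this is an N-position: the player to move can win; Player 1 has a winning move.

Player 1 wins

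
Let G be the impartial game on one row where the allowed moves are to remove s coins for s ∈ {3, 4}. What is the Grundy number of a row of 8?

0

Build the Grundy sequence with g(k) = mex{g(k−s) : s ∈ {3, 4}, s ≤ k}:
k:     0  1  2  3  4  5  6  7  8
g(k):  0  0  0  1  1  1  2  0  0
So g(8) = 0.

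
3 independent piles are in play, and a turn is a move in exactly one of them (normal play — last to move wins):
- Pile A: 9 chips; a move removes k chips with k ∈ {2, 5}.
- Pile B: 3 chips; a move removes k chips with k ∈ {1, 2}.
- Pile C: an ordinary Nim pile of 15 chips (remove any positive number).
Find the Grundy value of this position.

14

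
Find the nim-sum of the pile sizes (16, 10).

Compute the nim-sum pairwise:
16 ⊕ 10 = 26

26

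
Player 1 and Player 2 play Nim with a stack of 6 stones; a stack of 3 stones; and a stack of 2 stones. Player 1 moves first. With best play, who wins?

Nim-sum: 6 ⊕ 3 ⊕ 2 = 7.
The nim-sum is 7 ≠ 0, so this is an N-position: the player to move can win; Player 1 has a winning move.

Player 1 wins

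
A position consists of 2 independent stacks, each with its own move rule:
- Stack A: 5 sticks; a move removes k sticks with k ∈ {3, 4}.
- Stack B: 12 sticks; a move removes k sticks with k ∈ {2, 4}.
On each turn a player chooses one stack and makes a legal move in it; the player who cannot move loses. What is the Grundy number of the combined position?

1

For stack A, compute g(0), g(1), … with moves {3, 4}:
k:     0  1  2  3  4  5
g(k):  0  0  0  1  1  1
So g(5) = 1.
Grundy values for stack B (subtraction set {2, 4}):
k:     0  1  2  3  4  5  6  7  8  9 10 11 12
g(k):  0  0  1  1  2  2  0  0  1  1  2  2  0
So g(12) = 0.
The value of a disjunctive sum is the nim-sum of the parts.
Combined value = 1 XOR 0 = 1.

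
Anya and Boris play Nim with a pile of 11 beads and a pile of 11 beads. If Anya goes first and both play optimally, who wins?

Write each in binary and XOR column by column:
  1011  (11)
  1011  (11)
  ----
  0000  (0)
The nim-sum is 0, so this is a P-position: the player to move is in a losing position under optimal play; Anya is about to move from it and so loses — Boris wins.

Boris wins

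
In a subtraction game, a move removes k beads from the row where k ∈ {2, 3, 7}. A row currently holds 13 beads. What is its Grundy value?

1

Compute g(0), g(1), … for moves {2, 3, 7}:
g(0) = mex{} = 0
g(1) = mex{} = 0
g(2) = mex{0} = 1
g(3) = mex{0} = 1
g(4) = mex{0,1} = 2
g(5) = mex{1} = 0
g(6) = mex{1,2} = 0
g(7) = mex{0,2} = 1
g(8) = mex{0} = 1
g(9) = mex{0,1} = 2
g(10) = mex{1} = 0
g(11) = mex{1,2} = 0
g(12) = mex{0,2} = 1
g(13) = mex{0} = 1
So g(13) = 1.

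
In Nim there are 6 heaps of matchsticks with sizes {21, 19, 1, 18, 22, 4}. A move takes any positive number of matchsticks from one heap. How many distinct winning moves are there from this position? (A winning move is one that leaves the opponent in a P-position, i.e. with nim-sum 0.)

Write each in binary and XOR column by column:
  10101  (21)
  10011  (19)
  00001  (1)
  10010  (18)
  10110  (22)
  00100  (4)
  -----
  00111  (7)
The overall nim-sum is X = 7. A heap of size p has a winning move iff p XOR X < p (reduce it to p XOR X).
  21: 21 XOR 7 = 18 < 21 — winning move (to 18).
  19: 19 XOR 7 = 20 ≥ 19 — no move.
  1: 1 XOR 7 = 6 ≥ 1 — no move.
  18: 18 XOR 7 = 21 ≥ 18 — no move.
  22: 22 XOR 7 = 17 < 22 — winning move (to 17).
  4: 4 XOR 7 = 3 < 4 — winning move (to 3).
That gives 3 winning moves.

3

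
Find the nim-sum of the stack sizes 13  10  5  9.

11

Bitwise XOR of the heap sizes:
  1101  (13)
  1010  (10)
  0101  (5)
  1001  (9)
  ----
  1011  (11)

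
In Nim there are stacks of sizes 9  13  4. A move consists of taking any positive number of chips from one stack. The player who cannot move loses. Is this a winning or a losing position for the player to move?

Losing position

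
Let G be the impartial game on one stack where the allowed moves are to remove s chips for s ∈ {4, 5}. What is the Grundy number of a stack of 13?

1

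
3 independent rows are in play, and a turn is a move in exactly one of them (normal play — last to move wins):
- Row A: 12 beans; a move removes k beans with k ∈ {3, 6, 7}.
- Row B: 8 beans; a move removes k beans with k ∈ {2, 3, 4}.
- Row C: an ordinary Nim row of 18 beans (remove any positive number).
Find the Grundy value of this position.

For row A, compute g(0), g(1), … with moves {3, 6, 7}:
g(0) = mex{} = 0
g(1) = mex{} = 0
g(2) = mex{} = 0
g(3) = mex{0} = 1
g(4) = mex{0} = 1
g(5) = mex{0} = 1
g(6) = mex{0,1} = 2
g(7) = mex{0,1} = 2
g(8) = mex{0,1} = 2
g(9) = mex{0,1,2} = 3
g(10) = mex{1,2} = 0
g(11) = mex{1,2} = 0
g(12) = mex{1,2,3} = 0
So g(12) = 0.
Grundy values for row B (subtraction set {2, 3, 4}):
k:     0  1  2  3  4  5  6  7  8
g(k):  0  0  1  1  2  2  0  0  1
So g(8) = 1.
Row C is a plain Nim row of size 18, so its Grundy value is 18.
By the Sprague-Grundy theorem, the Grundy value of a sum of independent games is the XOR of the component values.
Combined value = 0 ⊕ 1 ⊕ 18 = 19.

19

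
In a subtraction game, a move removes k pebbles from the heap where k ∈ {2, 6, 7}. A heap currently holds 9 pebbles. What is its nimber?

0

Grundy values for subtraction set {2, 6, 7}:
k:     0  1  2  3  4  5  6  7  8  9
g(k):  0  0  1  1  0  0  1  1  2  0
So g(9) = 0.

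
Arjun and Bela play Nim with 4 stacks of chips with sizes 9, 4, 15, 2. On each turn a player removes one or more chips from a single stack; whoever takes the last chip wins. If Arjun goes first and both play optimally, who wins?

In binary:
  1001  (9)
  0100  (4)
  1111  (15)
  0010  (2)
  ----
  0000  (0)
The nim-sum is 0, so this is a P-position: the player to move is in a losing position under optimal play; Arjun is about to move from it and so loses — Bela wins.

Bela wins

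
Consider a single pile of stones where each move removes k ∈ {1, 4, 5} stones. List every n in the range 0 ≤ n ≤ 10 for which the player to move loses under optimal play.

0, 2, 8, 10

Compute g(0), g(1), … for moves {1, 4, 5}:
g(0) = mex{} = 0
g(1) = mex{0} = 1
g(2) = mex{1} = 0
g(3) = mex{0} = 1
g(4) = mex{0,1} = 2
g(5) = mex{0,1,2} = 3
g(6) = mex{0,1,3} = 2
g(7) = mex{0,1,2} = 3
g(8) = mex{1,2,3} = 0
g(9) = mex{0,2,3} = 1
g(10) = mex{1,2,3} = 0
The P-positions (g = 0) in 0..10 are 0, 2, 8, 10.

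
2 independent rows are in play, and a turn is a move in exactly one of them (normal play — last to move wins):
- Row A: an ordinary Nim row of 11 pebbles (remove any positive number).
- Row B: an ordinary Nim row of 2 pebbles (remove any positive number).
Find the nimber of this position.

9

Row A is a plain Nim row of size 11, so its Grundy value is 11.
Row B is a plain Nim row of size 2, so its Grundy value is 2.
By the Sprague-Grundy theorem, the Grundy value of a sum of independent games is the XOR of the component values.
Combined value = 11 ⊕ 2 = 9.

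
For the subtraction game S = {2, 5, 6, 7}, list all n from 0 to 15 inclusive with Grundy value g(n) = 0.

0, 1, 4, 12, 13

Compute g(0), g(1), … for moves {2, 5, 6, 7}:
k:     0  1  2  3  4  5  6  7  8  9 10 11 12 13 14 15
g(k):  0  0  1  1  0  2  1  3  2  2  3  3  0  0  1  1
The P-positions (g = 0) in 0..15 are 0, 1, 4, 12, 13.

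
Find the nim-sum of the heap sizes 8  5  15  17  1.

18

Compute the nim-sum pairwise:
8 ^ 5 = 13
13 ^ 15 = 2
2 ^ 17 = 19
19 ^ 1 = 18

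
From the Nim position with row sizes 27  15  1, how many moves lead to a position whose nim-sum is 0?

Compute the nim-sum pairwise:
27 ⊕ 15 = 20
20 ⊕ 1 = 21
The overall nim-sum is X = 21. A row of size p has a winning move iff p XOR X < p (reduce it to p XOR X).
  27: 27 XOR 21 = 14 < 27 — winning move (to 14).
  15: 15 XOR 21 = 26 ≥ 15 — no move.
  1: 1 XOR 21 = 20 ≥ 1 — no move.
That gives 1 winning move.

1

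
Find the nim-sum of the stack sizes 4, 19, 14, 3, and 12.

22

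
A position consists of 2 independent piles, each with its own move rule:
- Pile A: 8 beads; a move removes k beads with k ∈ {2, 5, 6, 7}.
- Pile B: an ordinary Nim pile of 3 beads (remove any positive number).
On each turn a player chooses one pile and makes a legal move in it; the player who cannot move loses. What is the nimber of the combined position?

1

Build the Grundy sequence for pile A with g(k) = mex{g(k−s) : s ∈ {2, 5, 6, 7}, s ≤ k}:
k:     0  1  2  3  4  5  6  7  8
g(k):  0  0  1  1  0  2  1  3  2
So g(8) = 2.
Pile B is a plain Nim pile of size 3, so its Grundy value is 3.
By the Sprague-Grundy theorem, the Grundy value of a sum of independent games is the XOR of the component values.
Combined value = 2 ⊕ 3 = 1.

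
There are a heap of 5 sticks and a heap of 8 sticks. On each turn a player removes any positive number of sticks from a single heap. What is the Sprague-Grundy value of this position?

Compute the nim-sum pairwise:
5 ⊕ 8 = 13

13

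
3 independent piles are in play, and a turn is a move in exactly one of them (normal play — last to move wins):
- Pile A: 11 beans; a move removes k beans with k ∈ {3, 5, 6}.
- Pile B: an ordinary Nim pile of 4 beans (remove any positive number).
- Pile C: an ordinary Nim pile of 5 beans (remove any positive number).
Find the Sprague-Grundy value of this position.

Grundy values for pile A (subtraction set {3, 5, 6}):
k:     0  1  2  3  4  5  6  7  8  9 10 11
g(k):  0  0  0  1  1  1  2  2  2  0  0  0
So g(11) = 0.
Pile B is a plain Nim pile of size 4, so its Grundy value is 4.
Pile C is a plain Nim pile of size 5, so its Grundy value is 5.
The value of a disjunctive sum is the nim-sum of the parts.
Combined value = 0 ⊕ 4 ⊕ 5 = 1.

1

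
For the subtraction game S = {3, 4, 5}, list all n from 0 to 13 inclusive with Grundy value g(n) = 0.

0, 1, 2, 8, 9, 10

Compute g(0), g(1), … for moves {3, 4, 5}:
k:     0  1  2  3  4  5  6  7  8  9 10 11 12 13
g(k):  0  0  0  1  1  1  2  2  0  0  0  1  1  1
The P-positions (g = 0) in 0..13 are 0, 1, 2, 8, 9, 10.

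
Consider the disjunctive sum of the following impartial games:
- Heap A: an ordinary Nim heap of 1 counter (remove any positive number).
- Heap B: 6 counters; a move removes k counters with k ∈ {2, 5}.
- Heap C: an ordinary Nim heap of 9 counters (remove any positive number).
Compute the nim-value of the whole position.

9

Heap A is a plain Nim heap of size 1, so its Grundy value is 1.
Grundy values for heap B (subtraction set {2, 5}):
k:     0  1  2  3  4  5  6
g(k):  0  0  1  1  0  2  1
So g(6) = 1.
Heap C is a plain Nim heap of size 9, so its Grundy value is 9.
By the Sprague-Grundy theorem, the Grundy value of a sum of independent games is the XOR of the component values.
Combined value = 1 ⊕ 1 ⊕ 9 = 9.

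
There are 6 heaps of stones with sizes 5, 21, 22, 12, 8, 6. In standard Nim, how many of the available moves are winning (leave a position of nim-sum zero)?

5

Write each in binary and XOR column by column:
  00101  (5)
  10101  (21)
  10110  (22)
  01100  (12)
  01000  (8)
  00110  (6)
  -----
  00100  (4)
The overall nim-sum is X = 4. A heap of size p has a winning move iff p XOR X < p (reduce it to p XOR X).
  5: 5 XOR 4 = 1 < 5 — winning move (to 1).
  21: 21 XOR 4 = 17 < 21 — winning move (to 17).
  22: 22 XOR 4 = 18 < 22 — winning move (to 18).
  12: 12 XOR 4 = 8 < 12 — winning move (to 8).
  8: 8 XOR 4 = 12 ≥ 8 — no move.
  6: 6 XOR 4 = 2 < 6 — winning move (to 2).
That gives 5 winning moves.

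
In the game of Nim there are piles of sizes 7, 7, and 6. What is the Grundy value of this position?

6

Nim-sum: 7 ^ 7 ^ 6 = 6.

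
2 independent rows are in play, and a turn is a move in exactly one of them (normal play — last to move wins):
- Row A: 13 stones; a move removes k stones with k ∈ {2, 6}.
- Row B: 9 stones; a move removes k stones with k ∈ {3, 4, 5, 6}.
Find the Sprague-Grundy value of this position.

0

Grundy values for row A (subtraction set {2, 6}):
g(0) = mex{} = 0
g(1) = mex{} = 0
g(2) = mex{0} = 1
g(3) = mex{0} = 1
g(4) = mex{1} = 0
g(5) = mex{1} = 0
g(6) = mex{0} = 1
g(7) = mex{0} = 1
g(8) = mex{1} = 0
g(9) = mex{1} = 0
g(10) = mex{0} = 1
g(11) = mex{0} = 1
g(12) = mex{1} = 0
g(13) = mex{1} = 0
So g(13) = 0.
For row B, compute g(0), g(1), … with moves {3, 4, 5, 6}:
k:     0  1  2  3  4  5  6  7  8  9
g(k):  0  0  0  1  1  1  2  2  2  0
So g(9) = 0.
By the Sprague-Grundy theorem, the Grundy value of a sum of independent games is the XOR of the component values.
Combined value = 0 XOR 0 = 0.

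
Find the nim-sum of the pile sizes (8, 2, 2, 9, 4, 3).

Write each in binary and XOR column by column:
  1000  (8)
  0010  (2)
  0010  (2)
  1001  (9)
  0100  (4)
  0011  (3)
  ----
  0110  (6)

6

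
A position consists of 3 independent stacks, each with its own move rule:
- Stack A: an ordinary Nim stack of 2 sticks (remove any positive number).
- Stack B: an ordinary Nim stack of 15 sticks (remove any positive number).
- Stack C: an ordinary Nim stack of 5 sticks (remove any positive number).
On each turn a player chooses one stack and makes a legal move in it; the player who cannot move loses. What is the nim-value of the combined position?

8

Stack A is a plain Nim stack of size 2, so its Grundy value is 2.
Stack B is a plain Nim stack of size 15, so its Grundy value is 15.
Stack C is a plain Nim stack of size 5, so its Grundy value is 5.
The value of a disjunctive sum is the nim-sum of the parts.
Combined value = 2 ⊕ 15 ⊕ 5 = 8.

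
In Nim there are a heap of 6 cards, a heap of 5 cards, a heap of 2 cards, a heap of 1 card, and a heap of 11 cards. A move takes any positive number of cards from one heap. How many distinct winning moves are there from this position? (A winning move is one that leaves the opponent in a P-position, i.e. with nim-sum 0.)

1

In binary:
  0110  (6)
  0101  (5)
  0010  (2)
  0001  (1)
  1011  (11)
  ----
  1011  (11)
The overall nim-sum is X = 11. A heap of size p has a winning move iff p XOR X < p (reduce it to p XOR X).
  6: 6 XOR 11 = 13 ≥ 6 — no move.
  5: 5 XOR 11 = 14 ≥ 5 — no move.
  2: 2 XOR 11 = 9 ≥ 2 — no move.
  1: 1 XOR 11 = 10 ≥ 1 — no move.
  11: 11 XOR 11 = 0 < 11 — winning move (to 0).
That gives 1 winning move.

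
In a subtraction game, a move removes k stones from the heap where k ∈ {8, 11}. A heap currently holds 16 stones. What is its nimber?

2

Grundy values for subtraction set {8, 11}:
k:     0  1  2  3  4  5  6  7  8  9 10 11 12 13 14 15 16
g(k):  0  0  0  0  0  0  0  0  1  1  1  1  1  1  1  1  2
So g(16) = 2.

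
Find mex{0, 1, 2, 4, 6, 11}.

The values 0, 1, 2 are all present; 3 is the first non-negative integer missing from the set.

3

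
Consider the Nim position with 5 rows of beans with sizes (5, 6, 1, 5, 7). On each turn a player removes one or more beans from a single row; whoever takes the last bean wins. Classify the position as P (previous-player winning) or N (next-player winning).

Compute the nim-sum pairwise:
5 XOR 6 = 3
3 XOR 1 = 2
2 XOR 5 = 7
7 XOR 7 = 0
The nim-sum is 0, so this is a P-position: the player to move is in a losing position under optimal play.

P-position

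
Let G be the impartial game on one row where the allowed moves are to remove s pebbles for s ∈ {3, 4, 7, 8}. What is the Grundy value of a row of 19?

Compute g(0), g(1), … for moves {3, 4, 7, 8}:
k:     0  1  2  3  4  5  6  7  8  9 10 11 12 13 14 15 16 17 18 19
g(k):  0  0  0  1  1  1  2  2  2  3  3  0  0  0  1  1  1  2  2  2
So g(19) = 2.

2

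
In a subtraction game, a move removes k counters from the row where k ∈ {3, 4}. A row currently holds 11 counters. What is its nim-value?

Grundy values for subtraction set {3, 4}:
k:     0  1  2  3  4  5  6  7  8  9 10 11
g(k):  0  0  0  1  1  1  2  0  0  0  1  1
So g(11) = 1.

1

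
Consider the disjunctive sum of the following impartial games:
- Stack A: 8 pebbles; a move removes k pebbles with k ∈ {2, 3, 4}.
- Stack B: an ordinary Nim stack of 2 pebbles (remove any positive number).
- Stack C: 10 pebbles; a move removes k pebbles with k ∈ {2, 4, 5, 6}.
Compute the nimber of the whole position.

For stack A, compute g(0), g(1), … with moves {2, 3, 4}:
g(0) = mex{} = 0
g(1) = mex{} = 0
g(2) = mex{0} = 1
g(3) = mex{0} = 1
g(4) = mex{0,1} = 2
g(5) = mex{0,1} = 2
g(6) = mex{1,2} = 0
g(7) = mex{1,2} = 0
g(8) = mex{0,2} = 1
So g(8) = 1.
Stack B is a plain Nim stack of size 2, so its Grundy value is 2.
Grundy values for stack C (subtraction set {2, 4, 5, 6}):
k:     0  1  2  3  4  5  6  7  8  9 10
g(k):  0  0  1  1  2  2  3  3  0  0  1
So g(10) = 1.
By the Sprague-Grundy theorem, the Grundy value of a sum of independent games is the XOR of the component values.
Combined value = 1 ⊕ 2 ⊕ 1 = 2.

2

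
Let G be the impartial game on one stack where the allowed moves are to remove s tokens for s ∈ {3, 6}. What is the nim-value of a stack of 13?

Compute g(0), g(1), … for moves {3, 6}:
k:     0  1  2  3  4  5  6  7  8  9 10 11 12 13
g(k):  0  0  0  1  1  1  2  2  2  0  0  0  1  1
So g(13) = 1.

1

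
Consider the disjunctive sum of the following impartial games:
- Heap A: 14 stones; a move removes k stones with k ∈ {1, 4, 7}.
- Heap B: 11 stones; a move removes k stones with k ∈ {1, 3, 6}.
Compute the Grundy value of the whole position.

1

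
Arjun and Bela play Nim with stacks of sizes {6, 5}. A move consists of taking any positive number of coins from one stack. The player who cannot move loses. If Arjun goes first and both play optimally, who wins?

Arjun wins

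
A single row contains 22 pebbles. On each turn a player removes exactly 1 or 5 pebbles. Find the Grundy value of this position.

0

Compute g(0), g(1), … for moves {1, 5}:
k:     0  1  2  3  4  5  6  7  8  9 10 11 12 13 14 15 16 17 18 19 20 21 22
g(k):  0  1  0  1  0  1  0  1  0  1  0  1  0  1  0  1  0  1  0  1  0  1  0
So g(22) = 0.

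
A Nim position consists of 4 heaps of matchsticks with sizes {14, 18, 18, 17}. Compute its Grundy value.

Compute the nim-sum pairwise:
14 ⊕ 18 = 28
28 ⊕ 18 = 14
14 ⊕ 17 = 31

31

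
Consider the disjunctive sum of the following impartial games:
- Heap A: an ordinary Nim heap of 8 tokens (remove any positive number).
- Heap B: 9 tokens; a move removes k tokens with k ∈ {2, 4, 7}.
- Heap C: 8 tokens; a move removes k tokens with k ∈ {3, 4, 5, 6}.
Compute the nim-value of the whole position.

Heap A is a plain Nim heap of size 8, so its Grundy value is 8.
Build the Grundy sequence for heap B with g(k) = mex{g(k−s) : s ∈ {2, 4, 7}, s ≤ k}:
g(0) = mex{} = 0
g(1) = mex{} = 0
g(2) = mex{0} = 1
g(3) = mex{0} = 1
g(4) = mex{0,1} = 2
g(5) = mex{0,1} = 2
g(6) = mex{1,2} = 0
g(7) = mex{0,1,2} = 3
g(8) = mex{0,2} = 1
g(9) = mex{1,2,3} = 0
So g(9) = 0.
For heap C, compute g(0), g(1), … with moves {3, 4, 5, 6}:
k:     0  1  2  3  4  5  6  7  8
g(k):  0  0  0  1  1  1  2  2  2
So g(8) = 2.
The value of a disjunctive sum is the nim-sum of the parts.
Combined value = 8 XOR 0 XOR 2 = 10.

10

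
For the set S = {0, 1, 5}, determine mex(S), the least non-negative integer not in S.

2

The values 0, 1 are all present; 2 is the first non-negative integer missing from the set.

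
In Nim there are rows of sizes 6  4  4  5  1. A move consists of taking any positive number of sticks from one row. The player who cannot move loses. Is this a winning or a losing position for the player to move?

Compute the nim-sum pairwise:
6 XOR 4 = 2
2 XOR 4 = 6
6 XOR 5 = 3
3 XOR 1 = 2
The nim-sum is 2 ≠ 0, so this is an N-position: the player to move can win.

Winning position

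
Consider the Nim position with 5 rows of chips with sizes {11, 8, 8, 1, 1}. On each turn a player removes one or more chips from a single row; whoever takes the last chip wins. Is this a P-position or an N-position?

Bitwise XOR of the heap sizes:
  1011  (11)
  1000  (8)
  1000  (8)
  0001  (1)
  0001  (1)
  ----
  1011  (11)
The nim-sum is 11 ≠ 0, so this is an N-position: the player to move can win.

N-position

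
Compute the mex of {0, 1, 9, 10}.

2

The values 0, 1 are all present; 2 is the first non-negative integer missing from the set.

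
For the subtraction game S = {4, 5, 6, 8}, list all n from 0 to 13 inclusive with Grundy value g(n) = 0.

0, 1, 2, 3, 12, 13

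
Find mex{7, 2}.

0 is not in the set, so the mex is 0.

0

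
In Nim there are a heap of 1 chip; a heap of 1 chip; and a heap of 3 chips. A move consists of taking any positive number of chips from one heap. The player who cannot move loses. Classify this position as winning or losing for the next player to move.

Winning position

Compute the nim-sum pairwise:
1 ⊕ 1 = 0
0 ⊕ 3 = 3
The nim-sum is 3 ≠ 0, so this is an N-position: the player to move can win.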